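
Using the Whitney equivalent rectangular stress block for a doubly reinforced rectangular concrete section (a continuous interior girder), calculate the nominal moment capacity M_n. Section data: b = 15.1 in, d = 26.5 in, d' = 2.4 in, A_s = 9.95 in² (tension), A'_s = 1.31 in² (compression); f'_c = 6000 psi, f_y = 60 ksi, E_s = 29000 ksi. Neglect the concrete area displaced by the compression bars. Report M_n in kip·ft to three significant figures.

Assume both steels yield.
a = (A_s − A'_s) f_y/(0.85 f'_c b) = (9.95 − 1.31) × 60/(0.85 × 6 × 15.1) = 6.732 in.
c = a/β₁ = 6.732/0.75 = 8.976 in; ε'_s = 0.003(c − d')/c = 0.0022 ≥ ε_y = 0.0021, so the compression steel yields.
M_n = (A_s − A'_s) f_y (d − a/2) + A'_s f_y (d − d') = 518.4 × (26.5 − 3.366) + 78.6 × (26.5 − 2.4) = 11992.7 + 1894.3 = 13887.0 kip·in = 13887.0/12 = 1157.25 kip·ft.

M_n ≈ 1160 kip·ft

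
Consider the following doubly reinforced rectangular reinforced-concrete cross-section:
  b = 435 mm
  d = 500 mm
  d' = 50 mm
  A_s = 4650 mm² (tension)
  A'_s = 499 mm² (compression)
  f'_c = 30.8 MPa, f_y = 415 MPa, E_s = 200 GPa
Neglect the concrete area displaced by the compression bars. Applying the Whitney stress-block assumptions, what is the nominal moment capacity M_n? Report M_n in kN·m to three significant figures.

Assume both tension and compression steel yield.
Net tension couple steel: A_s − A'_s = 4151 mm².
a = (A_s − A'_s) f_y / (0.85 f'_c b) = 1722665/(0.85 × 30.8 × 435) = 151.27 mm.
c = a/β₁ = 151.27/0.83 = 182.25 mm; ε'_s = 0.003(c − d')/c = 0.0022 ≥ f_y/E_s = 0.0021, so compression steel does yield.
M_n = (A_s − A'_s) f_y (d − a/2) + A'_s f_y (d − d') = [1722665 × (500 − 75.635) + 207085 × (500 − 50)] × 10⁻⁶ = 731.04 + 93.19 = 824.23 kN·m.

M_n ≈ 824 kN·m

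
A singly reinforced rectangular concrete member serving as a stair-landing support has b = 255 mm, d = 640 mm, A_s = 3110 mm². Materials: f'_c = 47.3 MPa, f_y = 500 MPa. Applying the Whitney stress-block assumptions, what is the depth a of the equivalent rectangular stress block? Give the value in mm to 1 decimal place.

a ≈ 151.7 mm

T = A_s f_y = 3110 × 500 = 1555000 N = 1555 kN.
Setting C = 0.85 f'_c a b equal to T: a = 1555000/(0.85 × 47.3 × 255) = 151.7 mm.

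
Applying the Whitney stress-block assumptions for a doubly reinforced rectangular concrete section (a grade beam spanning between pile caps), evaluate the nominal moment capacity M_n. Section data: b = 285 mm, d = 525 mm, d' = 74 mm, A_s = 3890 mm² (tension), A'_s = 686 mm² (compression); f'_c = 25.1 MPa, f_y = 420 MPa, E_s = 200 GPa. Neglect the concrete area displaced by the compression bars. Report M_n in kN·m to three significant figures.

M_n ≈ 688 kN·m

Assume both tension and compression steel yield.
Net tension couple steel: A_s − A'_s = 3204 mm².
a = (A_s − A'_s) f_y / (0.85 f'_c b) = 1345680/(0.85 × 25.1 × 285) = 221.31 mm.
c = a/β₁ = 221.31/0.85 = 260.36 mm; ε'_s = 0.003(c − d')/c = 0.0021 ≥ f_y/E_s = 0.0021, so compression steel does yield.
M_n = (A_s − A'_s) f_y (d − a/2) + A'_s f_y (d − d') = [1345680 × (525 − 110.655) + 288120 × (525 − 74)] × 10⁻⁶ = 557.58 + 129.94 = 687.52 kN·m.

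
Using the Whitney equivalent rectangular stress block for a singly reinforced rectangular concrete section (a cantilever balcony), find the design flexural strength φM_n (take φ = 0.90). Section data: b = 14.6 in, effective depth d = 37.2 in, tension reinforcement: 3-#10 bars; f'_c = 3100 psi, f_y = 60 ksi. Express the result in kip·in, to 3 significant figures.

φM_n ≈ 7040 kip·in

A_s = 3 × 1.27 = 3.81 in².
T = A_s f_y = 3.81 × 60 = 228.6 kips.
a = T/(0.85 f'_c b) = 228.6/(0.85 × 3.1 × 14.6) = 5.942 in.
M_n = T(d − a/2) = 228.6 × (37.2 − 2.971) = 7824.7 kip·in.
φM_n = 0.90 × 7824.7 = 7042.2 kip·in.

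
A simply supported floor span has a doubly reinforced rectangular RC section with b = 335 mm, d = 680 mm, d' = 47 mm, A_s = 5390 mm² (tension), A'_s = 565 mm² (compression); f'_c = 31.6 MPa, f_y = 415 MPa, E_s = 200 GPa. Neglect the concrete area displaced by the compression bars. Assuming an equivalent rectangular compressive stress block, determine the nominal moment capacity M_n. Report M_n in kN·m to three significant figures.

Assume both tension and compression steel yield.
Net tension couple steel: A_s − A'_s = 4825 mm².
a = (A_s − A'_s) f_y / (0.85 f'_c b) = 2002375/(0.85 × 31.6 × 335) = 222.53 mm.
c = a/β₁ = 222.53/0.824 = 270.06 mm; ε'_s = 0.003(c − d')/c = 0.0025 ≥ f_y/E_s = 0.0021, so compression steel does yield.
M_n = (A_s − A'_s) f_y (d − a/2) + A'_s f_y (d − d') = [2002375 × (680 − 111.265) + 234475 × (680 − 47)] × 10⁻⁶ = 1138.82 + 148.42 = 1287.24 kN·m.

M_n ≈ 1290 kN·m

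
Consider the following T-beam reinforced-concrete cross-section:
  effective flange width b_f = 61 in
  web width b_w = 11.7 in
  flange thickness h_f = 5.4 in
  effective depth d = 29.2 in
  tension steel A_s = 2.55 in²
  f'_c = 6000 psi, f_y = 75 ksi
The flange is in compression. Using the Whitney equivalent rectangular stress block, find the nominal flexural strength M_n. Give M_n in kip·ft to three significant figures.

M_n ≈ 460 kip·ft

Tension: T = A_s f_y = 2.55 × 75 = 191.25 kips.
Try a within the flange: a = T/(0.85 f'_c b_f) = 191.25/(0.85 × 6 × 61) = 0.615 in.
Since a = 0.615 ≤ h_f = 5.4 in, the stress block lies entirely in the flange; analyse as a rectangular beam of width b_f.
M_n = T(d − a/2) = 191.25 × (29.2 − 0.3075) = 5525.7 kip·in.
M_n = 5525.7/12 = 460.48 kip·ft.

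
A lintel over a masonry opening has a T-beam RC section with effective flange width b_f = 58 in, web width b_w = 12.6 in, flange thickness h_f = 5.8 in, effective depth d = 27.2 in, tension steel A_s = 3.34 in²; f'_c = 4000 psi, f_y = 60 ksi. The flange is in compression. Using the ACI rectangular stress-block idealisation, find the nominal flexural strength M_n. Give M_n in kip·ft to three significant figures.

M_n ≈ 446 kip·ft

Tension: T = A_s f_y = 3.34 × 60 = 200.4 kips.
Try a within the flange: a = T/(0.85 f'_c b_f) = 200.4/(0.85 × 4 × 58) = 1.016 in.
Since a = 1.016 ≤ h_f = 5.8 in, the stress block lies entirely in the flange; analyse as a rectangular beam of width b_f.
M_n = T(d − a/2) = 200.4 × (27.2 − 0.508) = 5349.1 kip·in.
M_n = 5349.1/12 = 445.76 kip·ft.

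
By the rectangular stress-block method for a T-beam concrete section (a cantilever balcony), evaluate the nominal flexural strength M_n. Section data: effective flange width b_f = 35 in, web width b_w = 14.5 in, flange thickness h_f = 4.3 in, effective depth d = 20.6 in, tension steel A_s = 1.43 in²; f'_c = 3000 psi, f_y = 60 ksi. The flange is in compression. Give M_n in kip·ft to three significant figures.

M_n ≈ 144 kip·ft

Tension: T = A_s f_y = 1.43 × 60 = 85.8 kips.
Try a within the flange: a = T/(0.85 f'_c b_f) = 85.8/(0.85 × 3 × 35) = 0.961 in.
Since a = 0.961 ≤ h_f = 4.3 in, the stress block lies entirely in the flange; analyse as a rectangular beam of width b_f.
M_n = T(d − a/2) = 85.8 × (20.6 − 0.4805) = 1726.3 kip·in.
M_n = 1726.3/12 = 143.86 kip·ft.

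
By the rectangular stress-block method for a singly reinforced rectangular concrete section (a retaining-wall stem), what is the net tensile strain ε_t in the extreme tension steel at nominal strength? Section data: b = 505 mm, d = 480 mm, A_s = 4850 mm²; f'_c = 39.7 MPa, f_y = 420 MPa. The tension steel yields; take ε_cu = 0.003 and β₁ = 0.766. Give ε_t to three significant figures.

a = A_s f_y/(0.85 f'_c b) = 119.53 mm.
β₁ = 0.766, so c = a/β₁ = 119.53/0.766 = 156.04 mm.
From the linear strain diagram with ε_cu = 0.003: ε_t = 0.003 (d − c)/c = 0.003 × (480 − 156.04)/156.04 = 0.00623.
Since ε_t ≥ 0.005, the section is tension-controlled.

ε_t ≈ 0.00623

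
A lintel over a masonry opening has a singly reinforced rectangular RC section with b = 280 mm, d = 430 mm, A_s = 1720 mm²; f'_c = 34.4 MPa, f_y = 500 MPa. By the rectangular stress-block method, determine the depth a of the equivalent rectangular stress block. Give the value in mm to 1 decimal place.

T = A_s f_y = 1720 × 500 = 860000 N = 860 kN.
Setting C = 0.85 f'_c a b equal to T: a = 860000/(0.85 × 34.4 × 280) = 105.0 mm.

a ≈ 105.0 mm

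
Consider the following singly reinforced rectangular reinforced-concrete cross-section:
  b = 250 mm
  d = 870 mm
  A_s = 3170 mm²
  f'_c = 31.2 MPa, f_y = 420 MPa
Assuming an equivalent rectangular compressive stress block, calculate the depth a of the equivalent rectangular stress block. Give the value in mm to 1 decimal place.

a ≈ 200.8 mm

T = A_s f_y = 3170 × 420 = 1331400 N = 1331.4 kN.
Setting C = 0.85 f'_c a b equal to T: a = 1331400/(0.85 × 31.2 × 250) = 200.8 mm.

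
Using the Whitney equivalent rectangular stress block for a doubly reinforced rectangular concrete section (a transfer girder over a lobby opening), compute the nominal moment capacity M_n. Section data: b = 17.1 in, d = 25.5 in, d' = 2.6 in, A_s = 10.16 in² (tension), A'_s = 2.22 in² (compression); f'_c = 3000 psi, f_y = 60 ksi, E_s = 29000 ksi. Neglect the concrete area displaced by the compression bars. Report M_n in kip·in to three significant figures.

M_n ≈ 12600 kip·in

Assume both steels yield.
a = (A_s − A'_s) f_y/(0.85 f'_c b) = (10.16 − 2.22) × 60/(0.85 × 3 × 17.1) = 10.925 in.
c = a/β₁ = 10.925/0.85 = 12.853 in; ε'_s = 0.003(c − d')/c = 0.0024 ≥ ε_y = 0.0021, so the compression steel yields.
M_n = (A_s − A'_s) f_y (d − a/2) + A'_s f_y (d − d') = 476.4 × (25.5 − 5.4625) + 133.2 × (25.5 − 2.6) = 9545.9 + 3050.3 = 12596.2 kip·in.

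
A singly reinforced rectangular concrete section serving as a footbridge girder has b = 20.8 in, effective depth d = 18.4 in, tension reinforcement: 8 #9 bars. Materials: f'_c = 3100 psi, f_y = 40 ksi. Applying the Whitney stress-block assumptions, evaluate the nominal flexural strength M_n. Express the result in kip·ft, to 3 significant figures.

M_n ≈ 413 kip·ft

A_s = 8 × 1 = 8 in².
T = A_s f_y = 8 × 40 = 320 kips.
a = T/(0.85 f'_c b) = 320/(0.85 × 3.1 × 20.8) = 5.839 in.
M_n = T(d − a/2) = 320 × (18.4 − 2.9195) = 4953.8 kip·in = 4953.8/12 = 412.82 kip·ft.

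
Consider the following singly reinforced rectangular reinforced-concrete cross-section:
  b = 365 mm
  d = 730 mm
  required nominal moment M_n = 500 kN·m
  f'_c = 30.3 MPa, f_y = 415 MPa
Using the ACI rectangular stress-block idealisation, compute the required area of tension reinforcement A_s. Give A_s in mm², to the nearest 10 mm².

A_s ≈ 1740 mm²

With M_n = 0.85 f'_c a b (d − a/2), solve the quadratic for a:
a = d − √(d² − 2M_n/(0.85 f'_c b)) = 730 − √(730² − 2 × 500×10⁶/(0.85 × 30.3 × 365)) = 76.91 mm.
A_s = 0.85 f'_c a b / f_y = 0.85 × 30.3 × 76.91 × 365 / 415 = 1742.2 mm².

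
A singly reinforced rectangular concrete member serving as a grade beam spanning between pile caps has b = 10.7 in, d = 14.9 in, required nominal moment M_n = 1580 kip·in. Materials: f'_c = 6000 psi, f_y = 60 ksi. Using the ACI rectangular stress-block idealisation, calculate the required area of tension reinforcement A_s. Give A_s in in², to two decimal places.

From M_n = 0.85 f'_c a b (d − a/2):
a = d − √(d² − 2M_n/(0.85 f'_c b)) = 14.9 − √(14.9² − 2 × 1580/(0.85 × 6 × 10.7)) = 2.090 in.
A_s = 0.85 f'_c a b / f_y = 0.85 × 6 × 2.090 × 10.7 / 60 = 1.901 in².

A_s ≈ 1.90 in²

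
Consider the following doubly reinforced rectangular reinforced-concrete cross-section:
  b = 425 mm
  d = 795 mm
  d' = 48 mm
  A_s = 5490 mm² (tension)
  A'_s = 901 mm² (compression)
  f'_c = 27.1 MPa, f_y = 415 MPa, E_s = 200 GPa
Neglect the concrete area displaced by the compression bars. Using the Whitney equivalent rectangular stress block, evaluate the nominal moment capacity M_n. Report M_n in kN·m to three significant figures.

M_n ≈ 1610 kN·m

Assume both tension and compression steel yield.
Net tension couple steel: A_s − A'_s = 4589 mm².
a = (A_s − A'_s) f_y / (0.85 f'_c b) = 1904435/(0.85 × 27.1 × 425) = 194.53 mm.
c = a/β₁ = 194.53/0.85 = 228.86 mm; ε'_s = 0.003(c − d')/c = 0.0024 ≥ f_y/E_s = 0.0021, so compression steel does yield.
M_n = (A_s − A'_s) f_y (d − a/2) + A'_s f_y (d − d') = [1904435 × (795 − 97.265) + 373915 × (795 − 48)] × 10⁻⁶ = 1328.79 + 279.31 = 1608.10 kN·m.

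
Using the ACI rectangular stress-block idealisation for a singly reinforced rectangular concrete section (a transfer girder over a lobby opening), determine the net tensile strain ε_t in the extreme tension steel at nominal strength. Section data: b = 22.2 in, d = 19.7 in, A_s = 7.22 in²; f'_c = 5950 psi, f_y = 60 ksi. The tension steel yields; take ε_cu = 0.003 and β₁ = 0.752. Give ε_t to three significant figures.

ε_t ≈ 0.00852

a = A_s f_y/(0.85 f'_c b) = 3.858 in.
β₁ = 0.752, so c = a/β₁ = 3.858/0.752 = 5.130 in.
From the linear strain diagram with ε_cu = 0.003: ε_t = 0.003 (d − c)/c = 0.003 × (19.7 − 5.130)/5.130 = 0.00852.
Since ε_t ≥ 0.005, the section is tension-controlled.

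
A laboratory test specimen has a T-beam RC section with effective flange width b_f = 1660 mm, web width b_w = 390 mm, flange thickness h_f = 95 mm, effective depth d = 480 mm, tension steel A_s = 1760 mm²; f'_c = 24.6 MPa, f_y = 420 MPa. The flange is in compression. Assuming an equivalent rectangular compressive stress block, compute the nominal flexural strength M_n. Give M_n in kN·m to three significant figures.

Tension: T = A_s f_y = 1760 × 420 = 739200 N.
Try a within the flange: a = T/(0.85 f'_c b_f) = 739200/(0.85 × 24.6 × 1660) = 21.30 mm.
Since a = 21.30 ≤ h_f = 95 mm, the stress block lies entirely in the flange; analyse as a rectangular beam of width b_f.
M_n = T(d − a/2) = 739200 × (480 − 10.65) = 346.94 × 10⁶ N·mm.
M_n = 346.94 kN·m.

M_n ≈ 347 kN·m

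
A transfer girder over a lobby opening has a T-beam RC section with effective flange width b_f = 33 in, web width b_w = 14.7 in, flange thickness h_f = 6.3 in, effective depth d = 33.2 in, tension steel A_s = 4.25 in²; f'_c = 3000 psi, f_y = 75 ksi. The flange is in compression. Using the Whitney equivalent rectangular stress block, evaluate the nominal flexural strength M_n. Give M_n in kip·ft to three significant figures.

M_n ≈ 832 kip·ft

Tension: T = A_s f_y = 4.25 × 75 = 318.75 kips.
Try a within the flange: a = T/(0.85 f'_c b_f) = 318.75/(0.85 × 3 × 33) = 3.788 in.
Since a = 3.788 ≤ h_f = 6.3 in, the stress block lies entirely in the flange; analyse as a rectangular beam of width b_f.
M_n = T(d − a/2) = 318.75 × (33.2 − 1.894) = 9978.8 kip·in.
M_n = 9978.8/12 = 831.57 kip·ft.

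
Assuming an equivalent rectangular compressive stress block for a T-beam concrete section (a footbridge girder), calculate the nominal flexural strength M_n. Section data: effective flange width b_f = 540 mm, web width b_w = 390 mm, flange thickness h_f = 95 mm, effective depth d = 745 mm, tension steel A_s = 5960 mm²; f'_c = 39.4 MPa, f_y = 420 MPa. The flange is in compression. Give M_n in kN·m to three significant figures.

Tension: T = A_s f_y = 5960 × 420 = 2503200 N.
Try a within the flange: a = T/(0.85 f'_c b_f) = 2503200/(0.85 × 39.4 × 540) = 138.42 mm.
a = 138.42 > h_f = 95 mm: the block extends into the web. Split into flange-overhang and web parts.
C_f = 0.85 f'_c (b_f − b_w) h_f = 0.85 × 39.4 × (540 − 390) × 95 = 477233 N.
Remaining web compression depth: a_w = (T − C_f)/(0.85 f'_c b_w) = (2503200 − 477233)/(0.85 × 39.4 × 390) = 155.11 mm.
M_n = C_f(d − h_f/2) + (T − C_f)(d − a_w/2) = 477233 × (745 − 47.5) + 2025967 × (745 − 77.555) = 332.87 + 1352.22 = 1685.09 × 10⁶ N·mm.
M_n = 1685.09 kN·m.

M_n ≈ 1690 kN·m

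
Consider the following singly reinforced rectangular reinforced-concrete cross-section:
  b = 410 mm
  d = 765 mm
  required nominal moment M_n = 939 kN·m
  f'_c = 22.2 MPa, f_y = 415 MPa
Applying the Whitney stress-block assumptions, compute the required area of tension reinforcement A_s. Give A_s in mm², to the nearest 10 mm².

With M_n = 0.85 f'_c a b (d − a/2), solve the quadratic for a:
a = d − √(d² − 2M_n/(0.85 f'_c b)) = 765 − √(765² − 2 × 939×10⁶/(0.85 × 22.2 × 410)) = 179.78 mm.
A_s = 0.85 f'_c a b / f_y = 0.85 × 22.2 × 179.78 × 410 / 415 = 3351.6 mm².

A_s ≈ 3350 mm²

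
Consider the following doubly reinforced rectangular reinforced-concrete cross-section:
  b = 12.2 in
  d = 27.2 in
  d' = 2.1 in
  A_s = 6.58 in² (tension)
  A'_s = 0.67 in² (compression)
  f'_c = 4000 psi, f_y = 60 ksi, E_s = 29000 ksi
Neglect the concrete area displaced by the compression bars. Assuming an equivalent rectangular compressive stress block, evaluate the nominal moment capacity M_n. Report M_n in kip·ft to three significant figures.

Assume both steels yield.
a = (A_s − A'_s) f_y/(0.85 f'_c b) = (6.58 − 0.67) × 60/(0.85 × 4 × 12.2) = 8.549 in.
c = a/β₁ = 8.549/0.85 = 10.058 in; ε'_s = 0.003(c − d')/c = 0.0024 ≥ ε_y = 0.0021, so the compression steel yields.
M_n = (A_s − A'_s) f_y (d − a/2) + A'_s f_y (d − d') = 354.6 × (27.2 − 4.2745) + 40.2 × (27.2 − 2.1) = 8129.4 + 1009.0 = 9138.4 kip·in = 9138.4/12 = 761.53 kip·ft.

M_n ≈ 762 kip·ft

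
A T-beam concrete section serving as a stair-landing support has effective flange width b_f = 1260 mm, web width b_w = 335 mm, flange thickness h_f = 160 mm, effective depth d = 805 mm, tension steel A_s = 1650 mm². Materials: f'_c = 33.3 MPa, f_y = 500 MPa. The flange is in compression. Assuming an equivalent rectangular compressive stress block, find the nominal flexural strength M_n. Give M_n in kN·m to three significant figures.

Tension: T = A_s f_y = 1650 × 500 = 825000 N.
Try a within the flange: a = T/(0.85 f'_c b_f) = 825000/(0.85 × 33.3 × 1260) = 23.13 mm.
Since a = 23.13 ≤ h_f = 160 mm, the stress block lies entirely in the flange; analyse as a rectangular beam of width b_f.
M_n = T(d − a/2) = 825000 × (805 − 11.565) = 654.58 × 10⁶ N·mm.
M_n = 654.58 kN·m.

M_n ≈ 655 kN·m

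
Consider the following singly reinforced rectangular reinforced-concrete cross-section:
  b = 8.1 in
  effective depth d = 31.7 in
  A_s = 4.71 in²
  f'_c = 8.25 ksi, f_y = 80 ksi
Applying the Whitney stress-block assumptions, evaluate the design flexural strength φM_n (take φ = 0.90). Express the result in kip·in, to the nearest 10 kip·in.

T = A_s f_y = 4.71 × 80 = 376.8 kips.
a = T/(0.85 f'_c b) = 376.8/(0.85 × 8.25 × 8.1) = 6.634 in.
M_n = T(d − a/2) = 376.8 × (31.7 − 3.317) = 10694.7 kip·in.
φM_n = 0.90 × 10694.7 = 9625.2 kip·in.

φM_n ≈ 9630 kip·in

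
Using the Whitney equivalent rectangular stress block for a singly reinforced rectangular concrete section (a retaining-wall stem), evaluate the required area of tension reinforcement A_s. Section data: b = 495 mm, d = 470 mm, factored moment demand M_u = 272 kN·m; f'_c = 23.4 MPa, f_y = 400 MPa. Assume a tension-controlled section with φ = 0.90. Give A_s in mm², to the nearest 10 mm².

M_n = M_u/φ = 272/0.90 = 302.222 kN·m.
With M_n = 0.85 f'_c a b (d − a/2), solve the quadratic for a:
a = d − √(d² − 2M_n/(0.85 f'_c b)) = 470 − √(470² − 2 × 302.222×10⁶/(0.85 × 23.4 × 495)) = 70.62 mm.
A_s = 0.85 f'_c a b / f_y = 0.85 × 23.4 × 70.62 × 495 / 400 = 1738.2 mm².

A_s ≈ 1740 mm²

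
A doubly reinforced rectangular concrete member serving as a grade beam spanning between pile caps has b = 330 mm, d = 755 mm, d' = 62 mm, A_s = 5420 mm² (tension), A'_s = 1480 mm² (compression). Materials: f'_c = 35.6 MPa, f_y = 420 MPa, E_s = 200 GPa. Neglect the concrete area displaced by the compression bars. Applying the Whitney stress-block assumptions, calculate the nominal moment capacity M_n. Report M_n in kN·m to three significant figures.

Assume both tension and compression steel yield.
Net tension couple steel: A_s − A'_s = 3940 mm².
a = (A_s − A'_s) f_y / (0.85 f'_c b) = 1654800/(0.85 × 35.6 × 330) = 165.72 mm.
c = a/β₁ = 165.72/0.796 = 208.19 mm; ε'_s = 0.003(c − d')/c = 0.0021 ≥ f_y/E_s = 0.0021, so compression steel does yield.
M_n = (A_s − A'_s) f_y (d − a/2) + A'_s f_y (d − d') = [1654800 × (755 − 82.86) + 621600 × (755 − 62)] × 10⁻⁶ = 1112.26 + 430.77 = 1543.03 kN·m.

M_n ≈ 1540 kN·m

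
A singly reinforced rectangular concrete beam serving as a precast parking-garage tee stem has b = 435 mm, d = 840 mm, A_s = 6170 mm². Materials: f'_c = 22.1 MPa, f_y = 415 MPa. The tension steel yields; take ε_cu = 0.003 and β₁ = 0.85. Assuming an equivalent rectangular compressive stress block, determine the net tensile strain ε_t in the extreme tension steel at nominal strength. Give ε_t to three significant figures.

a = A_s f_y/(0.85 f'_c b) = 313.35 mm.
β₁ = 0.85, so c = a/β₁ = 313.35/0.85 = 368.65 mm.
From the linear strain diagram with ε_cu = 0.003: ε_t = 0.003 (d − c)/c = 0.003 × (840 − 368.65)/368.65 = 0.00384.
ε_t < 0.004 — the section is over-reinforced for flexure under ACI limits.

ε_t ≈ 0.00384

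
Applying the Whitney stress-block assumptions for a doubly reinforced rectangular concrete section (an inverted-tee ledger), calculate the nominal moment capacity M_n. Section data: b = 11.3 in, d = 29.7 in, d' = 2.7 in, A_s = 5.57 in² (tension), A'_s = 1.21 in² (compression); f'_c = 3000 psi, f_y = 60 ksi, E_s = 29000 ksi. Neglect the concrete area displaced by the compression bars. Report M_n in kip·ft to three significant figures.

Assume both steels yield.
a = (A_s − A'_s) f_y/(0.85 f'_c b) = (5.57 − 1.21) × 60/(0.85 × 3 × 11.3) = 9.079 in.
c = a/β₁ = 9.079/0.85 = 10.681 in; ε'_s = 0.003(c − d')/c = 0.0022 ≥ ε_y = 0.0021, so the compression steel yields.
M_n = (A_s − A'_s) f_y (d − a/2) + A'_s f_y (d − d') = 261.6 × (29.7 − 4.5395) + 72.6 × (29.7 − 2.7) = 6582.0 + 1960.2 = 8542.2 kip·in = 8542.2/12 = 711.85 kip·ft.

M_n ≈ 712 kip·ft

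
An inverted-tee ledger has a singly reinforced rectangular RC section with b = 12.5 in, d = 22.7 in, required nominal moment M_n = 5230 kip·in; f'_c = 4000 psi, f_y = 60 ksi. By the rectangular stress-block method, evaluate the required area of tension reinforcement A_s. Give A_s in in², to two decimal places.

From M_n = 0.85 f'_c a b (d − a/2):
a = d − √(d² − 2M_n/(0.85 f'_c b)) = 22.7 − √(22.7² − 2 × 5230/(0.85 × 4 × 12.5)) = 6.294 in.
A_s = 0.85 f'_c a b / f_y = 0.85 × 4 × 6.294 × 12.5 / 60 = 4.458 in².

A_s ≈ 4.46 in²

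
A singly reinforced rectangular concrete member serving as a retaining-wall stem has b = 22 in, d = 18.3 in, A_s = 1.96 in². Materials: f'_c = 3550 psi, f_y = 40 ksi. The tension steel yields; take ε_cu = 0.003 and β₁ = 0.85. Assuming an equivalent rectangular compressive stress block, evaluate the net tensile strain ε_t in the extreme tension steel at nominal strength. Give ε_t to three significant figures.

ε_t ≈ 0.0365

a = A_s f_y/(0.85 f'_c b) = 1.181 in.
β₁ = 0.85, so c = a/β₁ = 1.181/0.85 = 1.389 in.
From the linear strain diagram with ε_cu = 0.003: ε_t = 0.003 (d − c)/c = 0.003 × (18.3 − 1.389)/1.389 = 0.0365.
Since ε_t ≥ 0.005, the section is tension-controlled.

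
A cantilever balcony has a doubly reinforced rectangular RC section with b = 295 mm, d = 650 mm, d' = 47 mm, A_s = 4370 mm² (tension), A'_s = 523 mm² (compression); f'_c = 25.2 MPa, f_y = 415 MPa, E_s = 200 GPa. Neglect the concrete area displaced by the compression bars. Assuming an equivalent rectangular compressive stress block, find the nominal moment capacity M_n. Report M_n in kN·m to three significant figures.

Assume both tension and compression steel yield.
Net tension couple steel: A_s − A'_s = 3847 mm².
a = (A_s − A'_s) f_y / (0.85 f'_c b) = 1596505/(0.85 × 25.2 × 295) = 252.66 mm.
c = a/β₁ = 252.66/0.85 = 297.25 mm; ε'_s = 0.003(c − d')/c = 0.0025 ≥ f_y/E_s = 0.0021, so compression steel does yield.
M_n = (A_s − A'_s) f_y (d − a/2) + A'_s f_y (d − d') = [1596505 × (650 − 126.33) + 217045 × (650 − 47)] × 10⁻⁶ = 836.04 + 130.88 = 966.92 kN·m.

M_n ≈ 967 kN·m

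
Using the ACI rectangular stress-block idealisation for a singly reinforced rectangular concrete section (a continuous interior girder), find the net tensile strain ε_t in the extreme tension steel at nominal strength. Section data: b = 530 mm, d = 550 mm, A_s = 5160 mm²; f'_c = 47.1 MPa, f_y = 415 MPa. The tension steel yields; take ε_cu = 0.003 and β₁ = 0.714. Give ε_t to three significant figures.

ε_t ≈ 0.00867

a = A_s f_y/(0.85 f'_c b) = 100.92 mm.
β₁ = 0.714, so c = a/β₁ = 100.92/0.714 = 141.34 mm.
From the linear strain diagram with ε_cu = 0.003: ε_t = 0.003 (d − c)/c = 0.003 × (550 − 141.34)/141.34 = 0.00867.
Since ε_t ≥ 0.005, the section is tension-controlled.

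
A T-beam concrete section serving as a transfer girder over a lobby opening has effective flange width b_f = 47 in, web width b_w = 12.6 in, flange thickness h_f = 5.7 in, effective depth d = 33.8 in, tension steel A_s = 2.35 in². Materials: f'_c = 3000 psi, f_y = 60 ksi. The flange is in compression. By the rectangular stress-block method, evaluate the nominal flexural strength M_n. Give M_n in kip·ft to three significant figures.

M_n ≈ 390 kip·ft

Tension: T = A_s f_y = 2.35 × 60 = 141 kips.
Try a within the flange: a = T/(0.85 f'_c b_f) = 141/(0.85 × 3 × 47) = 1.176 in.
Since a = 1.176 ≤ h_f = 5.7 in, the stress block lies entirely in the flange; analyse as a rectangular beam of width b_f.
M_n = T(d − a/2) = 141 × (33.8 − 0.588) = 4682.9 kip·in.
M_n = 4682.9/12 = 390.24 kip·ft.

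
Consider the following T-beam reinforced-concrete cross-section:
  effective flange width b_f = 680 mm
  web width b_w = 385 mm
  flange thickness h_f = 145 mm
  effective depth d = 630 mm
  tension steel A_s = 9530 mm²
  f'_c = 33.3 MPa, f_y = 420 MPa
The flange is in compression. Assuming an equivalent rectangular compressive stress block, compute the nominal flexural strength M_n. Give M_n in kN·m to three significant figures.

Tension: T = A_s f_y = 9530 × 420 = 4002600 N.
Try a within the flange: a = T/(0.85 f'_c b_f) = 4002600/(0.85 × 33.3 × 680) = 207.96 mm.
a = 207.96 > h_f = 145 mm: the block extends into the web. Split into flange-overhang and web parts.
C_f = 0.85 f'_c (b_f − b_w) h_f = 0.85 × 33.3 × (680 − 385) × 145 = 1210746 N.
Remaining web compression depth: a_w = (T − C_f)/(0.85 f'_c b_w) = (4002600 − 1210746)/(0.85 × 33.3 × 385) = 256.19 mm.
M_n = C_f(d − h_f/2) + (T − C_f)(d − a_w/2) = 1210746 × (630 − 72.5) + 2791854 × (630 − 128.095) = 674.99 + 1401.25 = 2076.24 × 10⁶ N·mm.
M_n = 2076.24 kN·m.

M_n ≈ 2080 kN·m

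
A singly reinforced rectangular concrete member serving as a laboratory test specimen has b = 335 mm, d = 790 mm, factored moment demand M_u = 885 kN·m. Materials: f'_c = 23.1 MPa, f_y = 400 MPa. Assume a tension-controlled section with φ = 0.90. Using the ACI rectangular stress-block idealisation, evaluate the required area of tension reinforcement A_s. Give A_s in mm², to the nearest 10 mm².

M_n = M_u/φ = 885/0.90 = 983.333 kN·m.
With M_n = 0.85 f'_c a b (d − a/2), solve the quadratic for a:
a = d − √(d² − 2M_n/(0.85 f'_c b)) = 790 − √(790² − 2 × 983.333×10⁶/(0.85 × 23.1 × 335)) = 219.81 mm.
A_s = 0.85 f'_c a b / f_y = 0.85 × 23.1 × 219.81 × 335 / 400 = 3614.6 mm².

A_s ≈ 3610 mm²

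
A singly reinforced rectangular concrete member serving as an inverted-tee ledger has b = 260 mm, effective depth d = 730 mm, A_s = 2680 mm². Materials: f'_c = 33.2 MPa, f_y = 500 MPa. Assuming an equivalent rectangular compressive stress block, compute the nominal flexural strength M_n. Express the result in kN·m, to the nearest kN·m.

M_n ≈ 856 kN·m

T = A_s f_y = 2680 × 500 = 1340000 N = 1340 kN.
From C = T: a = T/(0.85 f'_c b) = 1340000/(0.85 × 33.2 × 260) = 182.63 mm.
M_n = T(d − a/2) = 1340 kN × (730 − 91.315) mm = 855.84 kN·m.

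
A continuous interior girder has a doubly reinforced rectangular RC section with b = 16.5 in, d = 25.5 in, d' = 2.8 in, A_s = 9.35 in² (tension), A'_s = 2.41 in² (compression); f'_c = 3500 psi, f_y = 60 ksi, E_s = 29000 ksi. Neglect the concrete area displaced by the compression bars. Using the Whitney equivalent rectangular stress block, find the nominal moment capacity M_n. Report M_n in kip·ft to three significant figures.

Assume both steels yield.
a = (A_s − A'_s) f_y/(0.85 f'_c b) = (9.35 − 2.41) × 60/(0.85 × 3.5 × 16.5) = 8.483 in.
c = a/β₁ = 8.483/0.85 = 9.980 in; ε'_s = 0.003(c − d')/c = 0.0022 ≥ ε_y = 0.0021, so the compression steel yields.
M_n = (A_s − A'_s) f_y (d − a/2) + A'_s f_y (d − d') = 416.4 × (25.5 − 4.2415) + 144.6 × (25.5 − 2.8) = 8852.0 + 3282.4 = 12134.4 kip·in = 12134.4/12 = 1011.20 kip·ft.

M_n ≈ 1010 kip·ft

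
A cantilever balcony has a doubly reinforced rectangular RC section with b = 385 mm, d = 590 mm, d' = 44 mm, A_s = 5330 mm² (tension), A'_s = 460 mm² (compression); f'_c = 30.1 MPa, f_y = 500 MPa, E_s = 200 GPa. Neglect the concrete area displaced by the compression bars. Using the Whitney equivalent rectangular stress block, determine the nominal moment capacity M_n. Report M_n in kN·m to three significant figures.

Assume both tension and compression steel yield.
Net tension couple steel: A_s − A'_s = 4870 mm².
a = (A_s − A'_s) f_y / (0.85 f'_c b) = 2435000/(0.85 × 30.1 × 385) = 247.20 mm.
c = a/β₁ = 247.20/0.835 = 296.05 mm; ε'_s = 0.003(c − d')/c = 0.0026 ≥ f_y/E_s = 0.0025, so compression steel does yield.
M_n = (A_s − A'_s) f_y (d − a/2) + A'_s f_y (d − d') = [2435000 × (590 − 123.6) + 230000 × (590 − 44)] × 10⁻⁶ = 1135.68 + 125.58 = 1261.26 kN·m.

M_n ≈ 1260 kN·m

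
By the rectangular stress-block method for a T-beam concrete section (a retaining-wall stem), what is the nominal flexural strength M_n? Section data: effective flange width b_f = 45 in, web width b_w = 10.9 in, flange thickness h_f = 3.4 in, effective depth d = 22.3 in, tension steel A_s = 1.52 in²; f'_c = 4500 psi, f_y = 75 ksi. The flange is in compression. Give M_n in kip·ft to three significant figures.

Tension: T = A_s f_y = 1.52 × 75 = 114 kips.
Try a within the flange: a = T/(0.85 f'_c b_f) = 114/(0.85 × 4.5 × 45) = 0.662 in.
Since a = 0.662 ≤ h_f = 3.4 in, the stress block lies entirely in the flange; analyse as a rectangular beam of width b_f.
M_n = T(d − a/2) = 114 × (22.3 − 0.331) = 2504.5 kip·in.
M_n = 2504.5/12 = 208.71 kip·ft.

M_n ≈ 209 kip·ft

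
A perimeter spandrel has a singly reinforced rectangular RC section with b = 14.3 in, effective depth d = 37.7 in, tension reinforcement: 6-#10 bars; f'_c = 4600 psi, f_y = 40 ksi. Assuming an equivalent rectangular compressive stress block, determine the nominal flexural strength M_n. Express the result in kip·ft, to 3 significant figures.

A_s = 6 × 1.27 = 7.62 in².
T = A_s f_y = 7.62 × 40 = 304.8 kips.
a = T/(0.85 f'_c b) = 304.8/(0.85 × 4.6 × 14.3) = 5.451 in.
M_n = T(d − a/2) = 304.8 × (37.7 − 2.7255) = 10660.2 kip·in = 10660.2/12 = 888.35 kip·ft.

M_n ≈ 888 kip·ft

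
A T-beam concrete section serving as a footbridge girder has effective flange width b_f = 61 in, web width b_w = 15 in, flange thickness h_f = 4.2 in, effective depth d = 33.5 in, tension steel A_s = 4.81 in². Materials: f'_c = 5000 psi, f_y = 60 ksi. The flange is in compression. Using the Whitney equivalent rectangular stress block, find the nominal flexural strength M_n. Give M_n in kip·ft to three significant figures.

M_n ≈ 792 kip·ft

Tension: T = A_s f_y = 4.81 × 60 = 288.6 kips.
Try a within the flange: a = T/(0.85 f'_c b_f) = 288.6/(0.85 × 5 × 61) = 1.113 in.
Since a = 1.113 ≤ h_f = 4.2 in, the stress block lies entirely in the flange; analyse as a rectangular beam of width b_f.
M_n = T(d − a/2) = 288.6 × (33.5 − 0.5565) = 9507.5 kip·in.
M_n = 9507.5/12 = 792.29 kip·ft.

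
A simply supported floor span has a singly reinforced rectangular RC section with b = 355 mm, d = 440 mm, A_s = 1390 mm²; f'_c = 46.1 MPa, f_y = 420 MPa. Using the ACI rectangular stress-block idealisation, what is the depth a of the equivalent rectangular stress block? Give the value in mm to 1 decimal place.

T = A_s f_y = 1390 × 420 = 583800 N = 583.8 kN.
Setting C = 0.85 f'_c a b equal to T: a = 583800/(0.85 × 46.1 × 355) = 42.0 mm.

a ≈ 42.0 mm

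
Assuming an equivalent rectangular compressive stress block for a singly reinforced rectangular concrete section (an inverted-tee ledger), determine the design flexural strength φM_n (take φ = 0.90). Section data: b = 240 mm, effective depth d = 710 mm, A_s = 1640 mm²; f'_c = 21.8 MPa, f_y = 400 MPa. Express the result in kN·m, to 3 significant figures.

T = A_s f_y = 1640 × 400 = 656000 N = 656 kN.
From C = T: a = T/(0.85 f'_c b) = 656000/(0.85 × 21.8 × 240) = 147.51 mm.
M_n = T(d − a/2) = 656 kN × (710 − 73.755) mm = 417.38 kN·m.
φM_n = 0.90 × 417.38 = 375.64 kN·m.

φM_n ≈ 376 kN·m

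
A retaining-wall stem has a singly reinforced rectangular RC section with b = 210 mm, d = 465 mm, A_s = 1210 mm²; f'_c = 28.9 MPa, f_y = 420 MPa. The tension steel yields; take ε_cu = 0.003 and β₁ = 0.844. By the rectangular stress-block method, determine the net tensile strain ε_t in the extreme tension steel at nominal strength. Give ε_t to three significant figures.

ε_t ≈ 0.00895

a = A_s f_y/(0.85 f'_c b) = 98.51 mm.
β₁ = 0.844, so c = a/β₁ = 98.51/0.844 = 116.72 mm.
From the linear strain diagram with ε_cu = 0.003: ε_t = 0.003 (d − c)/c = 0.003 × (465 − 116.72)/116.72 = 0.00895.
Since ε_t ≥ 0.005, the section is tension-controlled.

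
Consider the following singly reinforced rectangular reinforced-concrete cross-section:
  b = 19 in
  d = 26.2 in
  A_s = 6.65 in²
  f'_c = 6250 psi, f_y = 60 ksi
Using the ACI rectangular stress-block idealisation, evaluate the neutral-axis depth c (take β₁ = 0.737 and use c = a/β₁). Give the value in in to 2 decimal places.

c ≈ 5.36 in

T = A_s f_y = 6.65 × 60 = 399 kips.
a = T/(0.85 f'_c b) = 399/(0.85 × 6.25 × 19) = 3.9529 in.
With β₁ = 0.737, c = a/β₁ = 3.9529/0.737 = 5.36 in.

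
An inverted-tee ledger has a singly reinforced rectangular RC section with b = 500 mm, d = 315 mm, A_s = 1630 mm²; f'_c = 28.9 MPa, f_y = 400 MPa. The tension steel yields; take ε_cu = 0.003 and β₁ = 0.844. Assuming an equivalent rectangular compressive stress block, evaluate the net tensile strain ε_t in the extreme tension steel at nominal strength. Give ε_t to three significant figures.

ε_t ≈ 0.0120

a = A_s f_y/(0.85 f'_c b) = 53.08 mm.
β₁ = 0.844, so c = a/β₁ = 53.08/0.844 = 62.89 mm.
From the linear strain diagram with ε_cu = 0.003: ε_t = 0.003 (d − c)/c = 0.003 × (315 − 62.89)/62.89 = 0.0120.
Since ε_t ≥ 0.005, the section is tension-controlled.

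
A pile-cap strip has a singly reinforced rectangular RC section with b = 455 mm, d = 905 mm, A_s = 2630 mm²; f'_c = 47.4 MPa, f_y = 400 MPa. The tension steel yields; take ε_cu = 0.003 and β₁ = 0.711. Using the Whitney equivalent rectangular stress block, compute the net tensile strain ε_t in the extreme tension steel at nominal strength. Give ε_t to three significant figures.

ε_t ≈ 0.0306

a = A_s f_y/(0.85 f'_c b) = 57.39 mm.
β₁ = 0.711, so c = a/β₁ = 57.39/0.711 = 80.72 mm.
From the linear strain diagram with ε_cu = 0.003: ε_t = 0.003 (d − c)/c = 0.003 × (905 − 80.72)/80.72 = 0.0306.
Since ε_t ≥ 0.005, the section is tension-controlled.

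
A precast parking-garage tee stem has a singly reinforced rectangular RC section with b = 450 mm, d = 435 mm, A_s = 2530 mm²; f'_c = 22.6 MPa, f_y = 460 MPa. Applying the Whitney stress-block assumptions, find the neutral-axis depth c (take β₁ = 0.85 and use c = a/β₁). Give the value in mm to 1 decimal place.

c ≈ 158.4 mm

T = A_s f_y = 2530 × 460 = 1163800 N = 1163.8 kN.
Setting C = 0.85 f'_c a b equal to T: a = 1163800/(0.85 × 22.6 × 450) = 134.629 mm.
With β₁ = 0.85, c = a/β₁ = 134.629/0.85 = 158.4 mm.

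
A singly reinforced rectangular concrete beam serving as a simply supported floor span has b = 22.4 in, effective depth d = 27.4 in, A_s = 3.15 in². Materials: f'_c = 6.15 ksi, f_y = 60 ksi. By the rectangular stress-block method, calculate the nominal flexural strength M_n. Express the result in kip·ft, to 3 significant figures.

M_n ≈ 419 kip·ft

T = A_s f_y = 3.15 × 60 = 189 kips.
a = T/(0.85 f'_c b) = 189/(0.85 × 6.15 × 22.4) = 1.614 in.
M_n = T(d − a/2) = 189 × (27.4 − 0.807) = 5026.1 kip·in = 5026.1/12 = 418.84 kip·ft.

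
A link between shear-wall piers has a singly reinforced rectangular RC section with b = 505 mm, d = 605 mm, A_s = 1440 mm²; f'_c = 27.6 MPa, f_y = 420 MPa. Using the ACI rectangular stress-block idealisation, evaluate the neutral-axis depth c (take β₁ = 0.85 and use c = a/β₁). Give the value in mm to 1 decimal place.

c ≈ 60.1 mm

T = A_s f_y = 1440 × 420 = 604800 N = 604.8 kN.
Setting C = 0.85 f'_c a b equal to T: a = 604800/(0.85 × 27.6 × 505) = 51.050 mm.
With β₁ = 0.85, c = a/β₁ = 51.050/0.85 = 60.1 mm.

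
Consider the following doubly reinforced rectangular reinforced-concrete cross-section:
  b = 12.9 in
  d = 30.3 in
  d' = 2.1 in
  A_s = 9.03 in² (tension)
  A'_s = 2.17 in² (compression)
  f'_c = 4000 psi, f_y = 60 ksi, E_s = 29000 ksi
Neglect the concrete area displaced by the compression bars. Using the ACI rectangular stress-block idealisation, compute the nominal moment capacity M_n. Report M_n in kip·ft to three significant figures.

Assume both steels yield.
a = (A_s − A'_s) f_y/(0.85 f'_c b) = (9.03 − 2.17) × 60/(0.85 × 4 × 12.9) = 9.384 in.
c = a/β₁ = 9.384/0.85 = 11.040 in; ε'_s = 0.003(c − d')/c = 0.0024 ≥ ε_y = 0.0021, so the compression steel yields.
M_n = (A_s − A'_s) f_y (d − a/2) + A'_s f_y (d − d') = 411.6 × (30.3 − 4.692) + 130.2 × (30.3 − 2.1) = 10540.3 + 3671.6 = 14211.9 kip·in = 14211.9/12 = 1184.33 kip·ft.

M_n ≈ 1180 kip·ft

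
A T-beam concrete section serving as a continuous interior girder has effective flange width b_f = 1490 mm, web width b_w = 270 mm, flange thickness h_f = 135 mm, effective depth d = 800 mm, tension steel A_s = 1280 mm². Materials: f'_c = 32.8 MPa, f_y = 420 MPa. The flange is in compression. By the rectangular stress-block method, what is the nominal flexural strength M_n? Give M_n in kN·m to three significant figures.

M_n ≈ 427 kN·m

Tension: T = A_s f_y = 1280 × 420 = 537600 N.
Try a within the flange: a = T/(0.85 f'_c b_f) = 537600/(0.85 × 32.8 × 1490) = 12.94 mm.
Since a = 12.94 ≤ h_f = 135 mm, the stress block lies entirely in the flange; analyse as a rectangular beam of width b_f.
M_n = T(d − a/2) = 537600 × (800 − 6.47) = 426.60 × 10⁶ N·mm.
M_n = 426.60 kN·m.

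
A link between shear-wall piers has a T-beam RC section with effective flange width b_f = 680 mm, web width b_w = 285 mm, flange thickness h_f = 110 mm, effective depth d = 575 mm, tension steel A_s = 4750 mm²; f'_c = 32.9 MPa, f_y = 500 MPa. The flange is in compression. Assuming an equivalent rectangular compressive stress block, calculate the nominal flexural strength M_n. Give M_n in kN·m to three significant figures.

M_n ≈ 1210 kN·m

Tension: T = A_s f_y = 4750 × 500 = 2375000 N.
Try a within the flange: a = T/(0.85 f'_c b_f) = 2375000/(0.85 × 32.9 × 680) = 124.89 mm.
a = 124.89 > h_f = 110 mm: the block extends into the web. Split into flange-overhang and web parts.
C_f = 0.85 f'_c (b_f − b_w) h_f = 0.85 × 32.9 × (680 − 285) × 110 = 1215079 N.
Remaining web compression depth: a_w = (T − C_f)/(0.85 f'_c b_w) = (2375000 − 1215079)/(0.85 × 32.9 × 285) = 145.54 mm.
M_n = C_f(d − h_f/2) + (T − C_f)(d − a_w/2) = 1215079 × (575 − 55) + 1159921 × (575 − 72.77) = 631.84 + 582.55 = 1214.39 × 10⁶ N·mm.
M_n = 1214.39 kN·m.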